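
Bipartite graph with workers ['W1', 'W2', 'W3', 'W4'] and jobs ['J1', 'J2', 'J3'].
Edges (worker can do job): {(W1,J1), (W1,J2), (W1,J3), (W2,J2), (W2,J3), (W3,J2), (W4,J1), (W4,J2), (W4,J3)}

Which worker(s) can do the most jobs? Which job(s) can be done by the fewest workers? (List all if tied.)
Most versatile: W1, W4 (3 jobs); Least covered: J1 (2 workers)

Worker degrees (jobs they can do): W1:3, W2:2, W3:1, W4:3
Job degrees (workers who can do it): J1:2, J2:4, J3:3

Maximum worker degree is 3, achieved by: W1, W4
Minimum job degree is 2, achieved by: J1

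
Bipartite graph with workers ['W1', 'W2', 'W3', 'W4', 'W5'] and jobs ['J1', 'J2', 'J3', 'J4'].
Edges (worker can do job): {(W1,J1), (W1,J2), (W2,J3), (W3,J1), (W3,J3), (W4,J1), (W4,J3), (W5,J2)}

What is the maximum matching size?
Maximum matching size = 3

Maximum matching: {(W3,J1), (W4,J3), (W5,J2)}
Size: 3

This assigns 3 workers to 3 distinct jobs.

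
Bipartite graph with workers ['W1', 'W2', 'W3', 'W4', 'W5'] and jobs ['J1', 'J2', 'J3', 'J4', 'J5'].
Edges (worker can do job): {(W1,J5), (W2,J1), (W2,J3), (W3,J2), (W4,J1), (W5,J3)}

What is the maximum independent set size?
Maximum independent set = 6

By König's theorem:
- Min vertex cover = Max matching = 4
- Max independent set = Total vertices - Min vertex cover
- Max independent set = 10 - 4 = 6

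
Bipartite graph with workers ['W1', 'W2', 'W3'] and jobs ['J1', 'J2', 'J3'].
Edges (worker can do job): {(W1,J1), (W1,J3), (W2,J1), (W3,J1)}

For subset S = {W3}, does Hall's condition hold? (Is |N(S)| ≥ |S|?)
Yes: |N(S)| = 1, |S| = 1

Subset S = {W3}
Neighbors N(S) = {J1}

|N(S)| = 1, |S| = 1
Hall's condition: |N(S)| ≥ |S| is satisfied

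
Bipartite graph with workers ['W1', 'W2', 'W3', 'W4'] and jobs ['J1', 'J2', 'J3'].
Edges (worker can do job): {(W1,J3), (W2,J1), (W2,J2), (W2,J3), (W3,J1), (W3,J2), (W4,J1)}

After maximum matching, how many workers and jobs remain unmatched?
Unmatched: 1 workers, 0 jobs

Maximum matching size: 3
Workers: 4 total, 3 matched, 1 unmatched
Jobs: 3 total, 3 matched, 0 unmatched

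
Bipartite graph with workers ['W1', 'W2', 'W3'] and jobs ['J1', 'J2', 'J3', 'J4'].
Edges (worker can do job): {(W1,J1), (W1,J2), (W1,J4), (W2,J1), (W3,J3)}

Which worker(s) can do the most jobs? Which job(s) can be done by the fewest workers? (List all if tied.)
Most versatile: W1 (3 jobs); Least covered: J2, J3, J4 (1 workers)

Worker degrees (jobs they can do): W1:3, W2:1, W3:1
Job degrees (workers who can do it): J1:2, J2:1, J3:1, J4:1

Maximum worker degree is 3, achieved by: W1
Minimum job degree is 1, achieved by: J2, J3, J4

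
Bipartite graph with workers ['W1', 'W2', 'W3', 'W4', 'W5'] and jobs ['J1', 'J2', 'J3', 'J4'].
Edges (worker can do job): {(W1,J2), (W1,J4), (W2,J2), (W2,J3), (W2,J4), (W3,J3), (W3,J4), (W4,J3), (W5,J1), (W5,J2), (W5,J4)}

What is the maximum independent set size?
Maximum independent set = 5

By König's theorem:
- Min vertex cover = Max matching = 4
- Max independent set = Total vertices - Min vertex cover
- Max independent set = 9 - 4 = 5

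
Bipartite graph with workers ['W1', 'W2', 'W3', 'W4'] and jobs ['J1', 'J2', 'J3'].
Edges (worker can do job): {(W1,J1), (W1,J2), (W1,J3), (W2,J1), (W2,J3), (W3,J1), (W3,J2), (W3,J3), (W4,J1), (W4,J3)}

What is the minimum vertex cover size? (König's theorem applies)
Minimum vertex cover size = 3

By König's theorem: in bipartite graphs,
min vertex cover = max matching = 3

Maximum matching has size 3, so minimum vertex cover also has size 3.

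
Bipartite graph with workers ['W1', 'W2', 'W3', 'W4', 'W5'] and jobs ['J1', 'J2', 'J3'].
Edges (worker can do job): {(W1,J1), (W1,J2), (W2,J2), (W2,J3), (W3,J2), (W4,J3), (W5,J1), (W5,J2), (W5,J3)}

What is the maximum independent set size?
Maximum independent set = 5

By König's theorem:
- Min vertex cover = Max matching = 3
- Max independent set = Total vertices - Min vertex cover
- Max independent set = 8 - 3 = 5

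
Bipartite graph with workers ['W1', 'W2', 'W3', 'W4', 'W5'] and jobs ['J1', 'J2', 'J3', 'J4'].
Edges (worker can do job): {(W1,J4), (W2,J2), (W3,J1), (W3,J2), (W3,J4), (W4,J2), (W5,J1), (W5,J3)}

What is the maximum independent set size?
Maximum independent set = 5

By König's theorem:
- Min vertex cover = Max matching = 4
- Max independent set = Total vertices - Min vertex cover
- Max independent set = 9 - 4 = 5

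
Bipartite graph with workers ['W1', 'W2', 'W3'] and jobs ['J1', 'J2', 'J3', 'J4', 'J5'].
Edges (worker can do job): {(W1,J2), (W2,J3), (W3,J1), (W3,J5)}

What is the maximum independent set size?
Maximum independent set = 5

By König's theorem:
- Min vertex cover = Max matching = 3
- Max independent set = Total vertices - Min vertex cover
- Max independent set = 8 - 3 = 5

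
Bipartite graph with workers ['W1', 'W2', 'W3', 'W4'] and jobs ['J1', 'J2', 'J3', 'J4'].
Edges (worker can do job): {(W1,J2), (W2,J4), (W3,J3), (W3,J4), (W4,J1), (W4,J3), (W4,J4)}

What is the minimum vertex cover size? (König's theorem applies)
Minimum vertex cover size = 4

By König's theorem: in bipartite graphs,
min vertex cover = max matching = 4

Maximum matching has size 4, so minimum vertex cover also has size 4.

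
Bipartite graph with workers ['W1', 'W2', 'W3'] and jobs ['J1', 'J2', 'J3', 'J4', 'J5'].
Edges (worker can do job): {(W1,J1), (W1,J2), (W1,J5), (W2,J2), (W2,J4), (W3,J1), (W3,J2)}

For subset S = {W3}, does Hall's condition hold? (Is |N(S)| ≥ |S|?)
Yes: |N(S)| = 2, |S| = 1

Subset S = {W3}
Neighbors N(S) = {J1, J2}

|N(S)| = 2, |S| = 1
Hall's condition: |N(S)| ≥ |S| is satisfied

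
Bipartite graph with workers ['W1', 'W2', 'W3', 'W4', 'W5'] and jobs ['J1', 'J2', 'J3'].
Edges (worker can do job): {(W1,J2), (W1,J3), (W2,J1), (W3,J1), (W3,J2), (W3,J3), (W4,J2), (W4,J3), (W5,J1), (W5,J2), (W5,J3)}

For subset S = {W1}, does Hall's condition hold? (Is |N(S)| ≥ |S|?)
Yes: |N(S)| = 2, |S| = 1

Subset S = {W1}
Neighbors N(S) = {J2, J3}

|N(S)| = 2, |S| = 1
Hall's condition: |N(S)| ≥ |S| is satisfied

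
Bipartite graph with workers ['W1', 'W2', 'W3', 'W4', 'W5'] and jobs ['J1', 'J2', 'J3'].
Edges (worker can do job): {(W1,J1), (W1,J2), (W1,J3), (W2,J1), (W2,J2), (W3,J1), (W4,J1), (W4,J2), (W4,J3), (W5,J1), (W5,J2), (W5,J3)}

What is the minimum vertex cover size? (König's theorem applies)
Minimum vertex cover size = 3

By König's theorem: in bipartite graphs,
min vertex cover = max matching = 3

Maximum matching has size 3, so minimum vertex cover also has size 3.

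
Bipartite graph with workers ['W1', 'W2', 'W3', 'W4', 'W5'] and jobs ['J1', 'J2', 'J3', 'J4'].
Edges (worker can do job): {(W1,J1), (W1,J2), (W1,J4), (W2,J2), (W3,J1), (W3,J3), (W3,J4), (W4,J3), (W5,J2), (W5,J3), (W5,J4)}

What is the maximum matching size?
Maximum matching size = 4

Maximum matching: {(W1,J4), (W2,J2), (W3,J1), (W5,J3)}
Size: 4

This assigns 4 workers to 4 distinct jobs.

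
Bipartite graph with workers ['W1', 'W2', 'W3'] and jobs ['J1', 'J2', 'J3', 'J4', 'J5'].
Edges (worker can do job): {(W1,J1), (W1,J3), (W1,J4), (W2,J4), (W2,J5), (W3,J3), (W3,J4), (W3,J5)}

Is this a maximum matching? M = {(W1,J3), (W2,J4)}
No, size 2 is not maximum

Proposed matching has size 2.
Maximum matching size for this graph: 3.

This is NOT maximum - can be improved to size 3.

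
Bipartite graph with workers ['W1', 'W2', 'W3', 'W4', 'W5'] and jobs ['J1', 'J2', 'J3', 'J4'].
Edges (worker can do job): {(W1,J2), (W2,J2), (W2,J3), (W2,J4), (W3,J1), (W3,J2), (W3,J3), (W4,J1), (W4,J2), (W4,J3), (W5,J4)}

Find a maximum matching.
Matching: {(W1,J2), (W3,J1), (W4,J3), (W5,J4)}

Maximum matching (size 4):
  W1 → J2
  W3 → J1
  W4 → J3
  W5 → J4

Each worker is assigned to at most one job, and each job to at most one worker.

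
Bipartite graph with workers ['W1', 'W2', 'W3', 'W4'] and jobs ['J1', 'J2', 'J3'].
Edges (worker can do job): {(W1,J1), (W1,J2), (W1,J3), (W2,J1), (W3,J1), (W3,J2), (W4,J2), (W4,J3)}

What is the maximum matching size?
Maximum matching size = 3

Maximum matching: {(W1,J3), (W3,J1), (W4,J2)}
Size: 3

This assigns 3 workers to 3 distinct jobs.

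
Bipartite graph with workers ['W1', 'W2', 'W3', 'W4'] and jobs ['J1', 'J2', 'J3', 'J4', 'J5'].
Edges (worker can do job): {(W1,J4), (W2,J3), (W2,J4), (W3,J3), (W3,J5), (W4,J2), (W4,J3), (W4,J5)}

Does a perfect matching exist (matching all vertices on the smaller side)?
Yes, perfect matching exists (size 4)

Perfect matching: {(W1,J4), (W2,J3), (W3,J5), (W4,J2)}
All 4 vertices on the smaller side are matched.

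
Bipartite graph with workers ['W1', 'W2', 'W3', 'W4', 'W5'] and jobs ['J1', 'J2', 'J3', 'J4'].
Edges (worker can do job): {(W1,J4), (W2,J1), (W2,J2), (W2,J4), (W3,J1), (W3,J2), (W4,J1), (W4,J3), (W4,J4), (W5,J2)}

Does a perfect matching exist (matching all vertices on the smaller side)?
Yes, perfect matching exists (size 4)

Perfect matching: {(W1,J4), (W3,J1), (W4,J3), (W5,J2)}
All 4 vertices on the smaller side are matched.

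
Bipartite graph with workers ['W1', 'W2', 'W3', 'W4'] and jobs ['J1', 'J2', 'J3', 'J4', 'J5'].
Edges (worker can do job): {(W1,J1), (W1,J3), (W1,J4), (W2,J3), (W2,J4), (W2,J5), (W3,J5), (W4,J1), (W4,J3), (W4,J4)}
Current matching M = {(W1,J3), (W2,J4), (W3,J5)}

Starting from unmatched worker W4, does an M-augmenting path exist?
Yes: W4 → J1

An M-augmenting path alternates non-matching / matching edges, starting and ending at unmatched vertices.
Path: W4 → J1
(J1 is unmatched in M, so the path is augmenting.)
Flipping edges along this path would increase |M| from 3 to 4.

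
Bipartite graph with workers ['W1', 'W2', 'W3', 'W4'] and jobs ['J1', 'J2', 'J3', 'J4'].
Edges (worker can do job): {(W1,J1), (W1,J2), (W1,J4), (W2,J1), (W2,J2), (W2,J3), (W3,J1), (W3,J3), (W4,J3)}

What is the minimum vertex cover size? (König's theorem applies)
Minimum vertex cover size = 4

By König's theorem: in bipartite graphs,
min vertex cover = max matching = 4

Maximum matching has size 4, so minimum vertex cover also has size 4.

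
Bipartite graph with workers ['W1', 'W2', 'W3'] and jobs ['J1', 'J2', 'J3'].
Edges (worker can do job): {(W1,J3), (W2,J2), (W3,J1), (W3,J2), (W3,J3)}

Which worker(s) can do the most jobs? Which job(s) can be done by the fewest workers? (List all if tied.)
Most versatile: W3 (3 jobs); Least covered: J1 (1 workers)

Worker degrees (jobs they can do): W1:1, W2:1, W3:3
Job degrees (workers who can do it): J1:1, J2:2, J3:2

Maximum worker degree is 3, achieved by: W3
Minimum job degree is 1, achieved by: J1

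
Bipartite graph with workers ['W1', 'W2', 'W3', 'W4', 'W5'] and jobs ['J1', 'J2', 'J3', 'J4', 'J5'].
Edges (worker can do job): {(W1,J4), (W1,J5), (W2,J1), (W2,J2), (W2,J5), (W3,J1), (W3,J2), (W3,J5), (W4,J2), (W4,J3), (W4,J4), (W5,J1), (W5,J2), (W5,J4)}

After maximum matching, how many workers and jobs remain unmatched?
Unmatched: 0 workers, 0 jobs

Maximum matching size: 5
Workers: 5 total, 5 matched, 0 unmatched
Jobs: 5 total, 5 matched, 0 unmatched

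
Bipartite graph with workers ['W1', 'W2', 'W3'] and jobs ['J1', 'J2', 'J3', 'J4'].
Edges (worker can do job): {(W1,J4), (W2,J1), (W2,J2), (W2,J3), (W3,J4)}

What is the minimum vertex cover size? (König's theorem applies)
Minimum vertex cover size = 2

By König's theorem: in bipartite graphs,
min vertex cover = max matching = 2

Maximum matching has size 2, so minimum vertex cover also has size 2.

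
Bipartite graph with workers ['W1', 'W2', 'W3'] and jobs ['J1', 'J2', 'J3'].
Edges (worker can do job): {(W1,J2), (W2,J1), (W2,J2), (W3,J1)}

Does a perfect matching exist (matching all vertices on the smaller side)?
No, maximum matching has size 2 < 3

Maximum matching has size 2, need 3 for perfect matching.
Unmatched workers: ['W2']
Unmatched jobs: ['J3']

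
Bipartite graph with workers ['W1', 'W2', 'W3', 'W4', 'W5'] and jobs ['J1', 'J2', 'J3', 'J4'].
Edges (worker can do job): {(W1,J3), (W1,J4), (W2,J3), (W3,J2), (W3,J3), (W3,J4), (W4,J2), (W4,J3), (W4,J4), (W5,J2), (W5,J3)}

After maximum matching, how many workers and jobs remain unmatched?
Unmatched: 2 workers, 1 jobs

Maximum matching size: 3
Workers: 5 total, 3 matched, 2 unmatched
Jobs: 4 total, 3 matched, 1 unmatched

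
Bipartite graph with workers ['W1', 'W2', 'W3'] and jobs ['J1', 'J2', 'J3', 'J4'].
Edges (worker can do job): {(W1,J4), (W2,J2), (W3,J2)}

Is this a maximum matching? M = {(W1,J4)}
No, size 1 is not maximum

Proposed matching has size 1.
Maximum matching size for this graph: 2.

This is NOT maximum - can be improved to size 2.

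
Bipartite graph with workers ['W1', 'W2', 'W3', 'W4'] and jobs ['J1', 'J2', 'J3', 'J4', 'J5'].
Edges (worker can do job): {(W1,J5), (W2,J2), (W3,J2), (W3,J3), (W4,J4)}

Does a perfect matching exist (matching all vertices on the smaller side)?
Yes, perfect matching exists (size 4)

Perfect matching: {(W1,J5), (W2,J2), (W3,J3), (W4,J4)}
All 4 vertices on the smaller side are matched.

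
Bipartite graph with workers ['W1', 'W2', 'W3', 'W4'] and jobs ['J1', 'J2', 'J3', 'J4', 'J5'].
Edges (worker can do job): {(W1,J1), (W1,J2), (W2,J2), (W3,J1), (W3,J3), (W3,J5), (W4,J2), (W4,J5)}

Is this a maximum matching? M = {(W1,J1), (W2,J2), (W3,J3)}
No, size 3 is not maximum

Proposed matching has size 3.
Maximum matching size for this graph: 4.

This is NOT maximum - can be improved to size 4.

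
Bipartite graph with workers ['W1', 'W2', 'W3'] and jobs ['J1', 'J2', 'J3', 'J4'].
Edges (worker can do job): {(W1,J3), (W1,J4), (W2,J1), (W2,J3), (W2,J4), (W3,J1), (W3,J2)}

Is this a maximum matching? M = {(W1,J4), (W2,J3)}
No, size 2 is not maximum

Proposed matching has size 2.
Maximum matching size for this graph: 3.

This is NOT maximum - can be improved to size 3.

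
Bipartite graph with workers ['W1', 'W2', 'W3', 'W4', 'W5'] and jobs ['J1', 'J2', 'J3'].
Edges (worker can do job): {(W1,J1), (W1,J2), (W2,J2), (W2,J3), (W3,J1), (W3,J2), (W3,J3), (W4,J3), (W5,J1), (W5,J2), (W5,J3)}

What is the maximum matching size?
Maximum matching size = 3

Maximum matching: {(W1,J2), (W3,J1), (W5,J3)}
Size: 3

This assigns 3 workers to 3 distinct jobs.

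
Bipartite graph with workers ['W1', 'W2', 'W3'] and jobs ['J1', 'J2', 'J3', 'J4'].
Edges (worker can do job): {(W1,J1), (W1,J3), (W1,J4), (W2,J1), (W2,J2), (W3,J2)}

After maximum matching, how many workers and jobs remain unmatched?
Unmatched: 0 workers, 1 jobs

Maximum matching size: 3
Workers: 3 total, 3 matched, 0 unmatched
Jobs: 4 total, 3 matched, 1 unmatched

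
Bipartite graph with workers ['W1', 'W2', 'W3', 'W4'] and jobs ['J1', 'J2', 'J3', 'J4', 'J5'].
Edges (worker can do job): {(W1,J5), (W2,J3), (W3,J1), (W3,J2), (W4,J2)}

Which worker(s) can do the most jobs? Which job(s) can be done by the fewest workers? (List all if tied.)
Most versatile: W3 (2 jobs); Least covered: J4 (0 workers)

Worker degrees (jobs they can do): W1:1, W2:1, W3:2, W4:1
Job degrees (workers who can do it): J1:1, J2:2, J3:1, J4:0, J5:1

Maximum worker degree is 2, achieved by: W3
Minimum job degree is 0, achieved by: J4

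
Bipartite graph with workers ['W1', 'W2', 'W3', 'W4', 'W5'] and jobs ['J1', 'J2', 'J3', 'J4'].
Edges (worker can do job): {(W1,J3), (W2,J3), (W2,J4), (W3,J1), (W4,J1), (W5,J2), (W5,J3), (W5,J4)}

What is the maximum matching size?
Maximum matching size = 4

Maximum matching: {(W1,J3), (W2,J4), (W3,J1), (W5,J2)}
Size: 4

This assigns 4 workers to 4 distinct jobs.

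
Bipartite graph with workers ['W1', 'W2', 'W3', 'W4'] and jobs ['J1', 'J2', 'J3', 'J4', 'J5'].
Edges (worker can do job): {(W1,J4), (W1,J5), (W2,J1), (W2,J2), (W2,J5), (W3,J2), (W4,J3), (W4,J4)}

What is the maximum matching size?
Maximum matching size = 4

Maximum matching: {(W1,J5), (W2,J1), (W3,J2), (W4,J4)}
Size: 4

This assigns 4 workers to 4 distinct jobs.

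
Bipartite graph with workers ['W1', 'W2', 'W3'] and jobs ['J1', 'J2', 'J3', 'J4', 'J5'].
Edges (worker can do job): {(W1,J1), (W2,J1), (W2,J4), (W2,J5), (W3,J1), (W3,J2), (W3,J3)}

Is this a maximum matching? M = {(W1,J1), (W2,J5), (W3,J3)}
Yes, size 3 is maximum

Proposed matching has size 3.
Maximum matching size for this graph: 3.

This is a maximum matching.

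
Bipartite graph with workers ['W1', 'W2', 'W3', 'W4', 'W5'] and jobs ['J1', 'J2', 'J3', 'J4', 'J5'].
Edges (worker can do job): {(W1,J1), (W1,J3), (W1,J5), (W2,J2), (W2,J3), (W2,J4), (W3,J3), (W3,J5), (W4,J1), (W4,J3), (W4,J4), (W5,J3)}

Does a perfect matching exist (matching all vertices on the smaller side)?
Yes, perfect matching exists (size 5)

Perfect matching: {(W1,J1), (W2,J2), (W3,J5), (W4,J4), (W5,J3)}
All 5 vertices on the smaller side are matched.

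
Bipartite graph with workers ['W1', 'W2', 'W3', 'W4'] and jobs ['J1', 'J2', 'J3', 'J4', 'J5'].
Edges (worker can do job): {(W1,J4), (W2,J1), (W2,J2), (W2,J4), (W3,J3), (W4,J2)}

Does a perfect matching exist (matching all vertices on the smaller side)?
Yes, perfect matching exists (size 4)

Perfect matching: {(W1,J4), (W2,J1), (W3,J3), (W4,J2)}
All 4 vertices on the smaller side are matched.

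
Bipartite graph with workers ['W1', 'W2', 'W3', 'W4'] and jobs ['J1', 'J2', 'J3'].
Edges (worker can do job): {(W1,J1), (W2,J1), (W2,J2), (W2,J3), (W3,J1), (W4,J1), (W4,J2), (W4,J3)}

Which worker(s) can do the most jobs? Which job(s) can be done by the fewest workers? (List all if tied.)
Most versatile: W2, W4 (3 jobs); Least covered: J2, J3 (2 workers)

Worker degrees (jobs they can do): W1:1, W2:3, W3:1, W4:3
Job degrees (workers who can do it): J1:4, J2:2, J3:2

Maximum worker degree is 3, achieved by: W2, W4
Minimum job degree is 2, achieved by: J2, J3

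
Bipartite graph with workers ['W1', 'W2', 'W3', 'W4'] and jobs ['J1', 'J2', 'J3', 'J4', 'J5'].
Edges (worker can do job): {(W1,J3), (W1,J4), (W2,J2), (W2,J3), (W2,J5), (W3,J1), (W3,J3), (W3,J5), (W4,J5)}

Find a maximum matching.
Matching: {(W1,J4), (W2,J2), (W3,J3), (W4,J5)}

Maximum matching (size 4):
  W1 → J4
  W2 → J2
  W3 → J3
  W4 → J5

Each worker is assigned to at most one job, and each job to at most one worker.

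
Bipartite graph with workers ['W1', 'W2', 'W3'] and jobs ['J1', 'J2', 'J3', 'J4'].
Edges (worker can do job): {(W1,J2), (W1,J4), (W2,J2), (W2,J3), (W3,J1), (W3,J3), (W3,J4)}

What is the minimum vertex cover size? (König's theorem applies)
Minimum vertex cover size = 3

By König's theorem: in bipartite graphs,
min vertex cover = max matching = 3

Maximum matching has size 3, so minimum vertex cover also has size 3.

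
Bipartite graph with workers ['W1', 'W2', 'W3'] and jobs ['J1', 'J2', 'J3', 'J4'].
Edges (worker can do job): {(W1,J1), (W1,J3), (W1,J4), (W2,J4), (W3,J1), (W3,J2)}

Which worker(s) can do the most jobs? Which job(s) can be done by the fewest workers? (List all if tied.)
Most versatile: W1 (3 jobs); Least covered: J2, J3 (1 workers)

Worker degrees (jobs they can do): W1:3, W2:1, W3:2
Job degrees (workers who can do it): J1:2, J2:1, J3:1, J4:2

Maximum worker degree is 3, achieved by: W1
Minimum job degree is 1, achieved by: J2, J3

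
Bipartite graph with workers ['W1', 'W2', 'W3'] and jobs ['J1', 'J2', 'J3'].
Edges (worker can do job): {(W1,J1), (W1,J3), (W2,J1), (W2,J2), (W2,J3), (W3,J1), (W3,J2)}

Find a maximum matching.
Matching: {(W1,J3), (W2,J2), (W3,J1)}

Maximum matching (size 3):
  W1 → J3
  W2 → J2
  W3 → J1

Each worker is assigned to at most one job, and each job to at most one worker.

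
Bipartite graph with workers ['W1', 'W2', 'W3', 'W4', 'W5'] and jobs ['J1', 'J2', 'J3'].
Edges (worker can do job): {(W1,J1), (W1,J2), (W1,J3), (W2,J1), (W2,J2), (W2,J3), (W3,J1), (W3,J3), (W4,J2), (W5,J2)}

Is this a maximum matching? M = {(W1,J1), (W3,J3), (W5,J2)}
Yes, size 3 is maximum

Proposed matching has size 3.
Maximum matching size for this graph: 3.

This is a maximum matching.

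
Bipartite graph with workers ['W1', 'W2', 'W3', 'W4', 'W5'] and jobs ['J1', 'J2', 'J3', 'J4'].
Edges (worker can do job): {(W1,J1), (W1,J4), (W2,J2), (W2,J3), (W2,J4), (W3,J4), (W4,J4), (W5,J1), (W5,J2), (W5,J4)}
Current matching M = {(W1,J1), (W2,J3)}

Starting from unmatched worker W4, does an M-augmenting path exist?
Yes: W4 → J4

An M-augmenting path alternates non-matching / matching edges, starting and ending at unmatched vertices.
Path: W4 → J4
(J4 is unmatched in M, so the path is augmenting.)
Flipping edges along this path would increase |M| from 2 to 3.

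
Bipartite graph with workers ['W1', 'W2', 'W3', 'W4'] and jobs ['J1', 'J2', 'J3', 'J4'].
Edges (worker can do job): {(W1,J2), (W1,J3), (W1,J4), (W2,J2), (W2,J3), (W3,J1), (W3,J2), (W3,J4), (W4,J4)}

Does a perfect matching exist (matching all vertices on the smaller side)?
Yes, perfect matching exists (size 4)

Perfect matching: {(W1,J3), (W2,J2), (W3,J1), (W4,J4)}
All 4 vertices on the smaller side are matched.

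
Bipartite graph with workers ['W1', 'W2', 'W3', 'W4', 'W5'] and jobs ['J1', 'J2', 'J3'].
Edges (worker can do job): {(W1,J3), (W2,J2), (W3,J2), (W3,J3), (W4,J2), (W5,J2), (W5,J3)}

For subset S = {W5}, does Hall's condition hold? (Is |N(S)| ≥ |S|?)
Yes: |N(S)| = 2, |S| = 1

Subset S = {W5}
Neighbors N(S) = {J2, J3}

|N(S)| = 2, |S| = 1
Hall's condition: |N(S)| ≥ |S| is satisfied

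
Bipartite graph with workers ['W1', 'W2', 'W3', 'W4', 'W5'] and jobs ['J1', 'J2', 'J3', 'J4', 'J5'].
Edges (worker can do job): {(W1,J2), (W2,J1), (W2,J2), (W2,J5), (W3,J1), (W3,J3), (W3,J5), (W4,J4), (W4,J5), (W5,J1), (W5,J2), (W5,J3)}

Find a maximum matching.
Matching: {(W1,J2), (W2,J1), (W3,J5), (W4,J4), (W5,J3)}

Maximum matching (size 5):
  W1 → J2
  W2 → J1
  W3 → J5
  W4 → J4
  W5 → J3

Each worker is assigned to at most one job, and each job to at most one worker.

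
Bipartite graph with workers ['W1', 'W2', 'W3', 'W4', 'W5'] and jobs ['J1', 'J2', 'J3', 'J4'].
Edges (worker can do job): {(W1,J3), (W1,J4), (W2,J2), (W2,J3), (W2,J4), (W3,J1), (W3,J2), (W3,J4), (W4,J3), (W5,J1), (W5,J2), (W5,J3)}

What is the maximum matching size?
Maximum matching size = 4

Maximum matching: {(W1,J4), (W3,J2), (W4,J3), (W5,J1)}
Size: 4

This assigns 4 workers to 4 distinct jobs.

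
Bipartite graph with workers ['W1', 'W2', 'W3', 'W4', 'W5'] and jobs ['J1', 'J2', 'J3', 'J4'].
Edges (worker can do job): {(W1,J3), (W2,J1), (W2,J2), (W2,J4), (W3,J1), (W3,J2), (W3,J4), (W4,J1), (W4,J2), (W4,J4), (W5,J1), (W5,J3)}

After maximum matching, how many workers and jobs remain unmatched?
Unmatched: 1 workers, 0 jobs

Maximum matching size: 4
Workers: 5 total, 4 matched, 1 unmatched
Jobs: 4 total, 4 matched, 0 unmatched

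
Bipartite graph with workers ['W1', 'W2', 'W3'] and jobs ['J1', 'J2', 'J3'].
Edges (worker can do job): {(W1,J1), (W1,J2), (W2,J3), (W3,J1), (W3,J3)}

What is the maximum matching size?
Maximum matching size = 3

Maximum matching: {(W1,J2), (W2,J3), (W3,J1)}
Size: 3

This assigns 3 workers to 3 distinct jobs.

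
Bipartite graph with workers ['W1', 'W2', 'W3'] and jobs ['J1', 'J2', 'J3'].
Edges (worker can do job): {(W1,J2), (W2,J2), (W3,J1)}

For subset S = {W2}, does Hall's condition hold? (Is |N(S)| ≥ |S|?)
Yes: |N(S)| = 1, |S| = 1

Subset S = {W2}
Neighbors N(S) = {J2}

|N(S)| = 1, |S| = 1
Hall's condition: |N(S)| ≥ |S| is satisfied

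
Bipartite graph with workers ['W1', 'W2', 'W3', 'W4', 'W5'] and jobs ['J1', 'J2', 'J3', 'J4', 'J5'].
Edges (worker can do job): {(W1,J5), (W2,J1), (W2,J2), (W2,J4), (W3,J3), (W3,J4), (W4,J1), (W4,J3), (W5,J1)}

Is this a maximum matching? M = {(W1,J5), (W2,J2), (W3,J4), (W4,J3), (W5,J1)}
Yes, size 5 is maximum

Proposed matching has size 5.
Maximum matching size for this graph: 5.

This is a maximum matching.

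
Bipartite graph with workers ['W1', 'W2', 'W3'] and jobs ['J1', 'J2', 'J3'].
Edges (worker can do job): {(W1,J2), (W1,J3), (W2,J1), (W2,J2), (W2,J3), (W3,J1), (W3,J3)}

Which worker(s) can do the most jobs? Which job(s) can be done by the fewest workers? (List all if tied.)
Most versatile: W2 (3 jobs); Least covered: J1, J2 (2 workers)

Worker degrees (jobs they can do): W1:2, W2:3, W3:2
Job degrees (workers who can do it): J1:2, J2:2, J3:3

Maximum worker degree is 3, achieved by: W2
Minimum job degree is 2, achieved by: J1, J2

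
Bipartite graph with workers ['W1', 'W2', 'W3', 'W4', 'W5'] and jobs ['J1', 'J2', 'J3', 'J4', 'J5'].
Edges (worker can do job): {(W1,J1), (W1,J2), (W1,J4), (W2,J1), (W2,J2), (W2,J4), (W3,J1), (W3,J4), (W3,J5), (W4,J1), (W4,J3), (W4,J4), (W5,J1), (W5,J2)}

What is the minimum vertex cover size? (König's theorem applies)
Minimum vertex cover size = 5

By König's theorem: in bipartite graphs,
min vertex cover = max matching = 5

Maximum matching has size 5, so minimum vertex cover also has size 5.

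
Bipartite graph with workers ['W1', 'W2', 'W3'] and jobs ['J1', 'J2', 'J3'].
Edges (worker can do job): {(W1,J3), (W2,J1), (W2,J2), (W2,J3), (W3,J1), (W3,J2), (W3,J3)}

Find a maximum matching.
Matching: {(W1,J3), (W2,J2), (W3,J1)}

Maximum matching (size 3):
  W1 → J3
  W2 → J2
  W3 → J1

Each worker is assigned to at most one job, and each job to at most one worker.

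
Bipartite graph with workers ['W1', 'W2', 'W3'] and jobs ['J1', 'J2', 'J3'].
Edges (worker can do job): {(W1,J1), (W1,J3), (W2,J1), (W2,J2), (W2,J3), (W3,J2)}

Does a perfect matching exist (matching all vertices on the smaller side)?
Yes, perfect matching exists (size 3)

Perfect matching: {(W1,J3), (W2,J1), (W3,J2)}
All 3 vertices on the smaller side are matched.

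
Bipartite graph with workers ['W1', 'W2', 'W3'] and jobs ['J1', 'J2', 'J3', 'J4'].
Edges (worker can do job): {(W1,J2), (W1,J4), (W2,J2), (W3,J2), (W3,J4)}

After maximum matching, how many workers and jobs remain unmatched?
Unmatched: 1 workers, 2 jobs

Maximum matching size: 2
Workers: 3 total, 2 matched, 1 unmatched
Jobs: 4 total, 2 matched, 2 unmatched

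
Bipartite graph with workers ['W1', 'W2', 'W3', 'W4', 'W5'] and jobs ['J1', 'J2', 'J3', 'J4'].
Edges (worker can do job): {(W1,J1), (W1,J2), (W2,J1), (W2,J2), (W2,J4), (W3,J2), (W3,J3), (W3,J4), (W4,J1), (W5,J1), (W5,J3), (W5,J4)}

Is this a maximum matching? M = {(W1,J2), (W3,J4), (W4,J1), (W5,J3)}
Yes, size 4 is maximum

Proposed matching has size 4.
Maximum matching size for this graph: 4.

This is a maximum matching.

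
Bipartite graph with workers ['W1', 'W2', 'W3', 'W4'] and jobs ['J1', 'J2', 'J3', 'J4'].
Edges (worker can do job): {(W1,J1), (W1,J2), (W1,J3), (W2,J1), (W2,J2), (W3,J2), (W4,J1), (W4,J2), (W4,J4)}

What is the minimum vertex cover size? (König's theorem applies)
Minimum vertex cover size = 4

By König's theorem: in bipartite graphs,
min vertex cover = max matching = 4

Maximum matching has size 4, so minimum vertex cover also has size 4.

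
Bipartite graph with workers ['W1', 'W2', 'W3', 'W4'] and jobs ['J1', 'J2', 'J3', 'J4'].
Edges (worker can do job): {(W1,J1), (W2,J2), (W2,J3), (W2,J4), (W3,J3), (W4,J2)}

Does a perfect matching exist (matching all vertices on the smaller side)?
Yes, perfect matching exists (size 4)

Perfect matching: {(W1,J1), (W2,J4), (W3,J3), (W4,J2)}
All 4 vertices on the smaller side are matched.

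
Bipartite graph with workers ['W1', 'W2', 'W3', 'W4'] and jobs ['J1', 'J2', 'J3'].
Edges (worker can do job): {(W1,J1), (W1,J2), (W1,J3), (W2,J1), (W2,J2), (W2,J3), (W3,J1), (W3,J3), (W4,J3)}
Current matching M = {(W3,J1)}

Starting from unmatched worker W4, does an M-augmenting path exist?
Yes: W4 → J3

An M-augmenting path alternates non-matching / matching edges, starting and ending at unmatched vertices.
Path: W4 → J3
(J3 is unmatched in M, so the path is augmenting.)
Flipping edges along this path would increase |M| from 1 to 2.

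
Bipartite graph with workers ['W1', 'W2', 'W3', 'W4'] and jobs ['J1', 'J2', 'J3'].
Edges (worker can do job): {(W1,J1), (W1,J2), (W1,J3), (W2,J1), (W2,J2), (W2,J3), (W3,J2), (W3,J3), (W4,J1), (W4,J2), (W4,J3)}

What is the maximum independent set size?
Maximum independent set = 4

By König's theorem:
- Min vertex cover = Max matching = 3
- Max independent set = Total vertices - Min vertex cover
- Max independent set = 7 - 3 = 4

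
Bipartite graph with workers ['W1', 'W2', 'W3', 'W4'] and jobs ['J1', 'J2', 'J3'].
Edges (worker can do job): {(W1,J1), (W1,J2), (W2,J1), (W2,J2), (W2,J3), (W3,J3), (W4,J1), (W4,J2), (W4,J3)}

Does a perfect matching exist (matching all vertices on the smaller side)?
Yes, perfect matching exists (size 3)

Perfect matching: {(W1,J2), (W2,J1), (W4,J3)}
All 3 vertices on the smaller side are matched.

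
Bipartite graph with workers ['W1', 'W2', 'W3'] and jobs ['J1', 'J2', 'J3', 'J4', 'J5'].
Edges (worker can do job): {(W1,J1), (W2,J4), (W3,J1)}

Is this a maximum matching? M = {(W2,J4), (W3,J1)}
Yes, size 2 is maximum

Proposed matching has size 2.
Maximum matching size for this graph: 2.

This is a maximum matching.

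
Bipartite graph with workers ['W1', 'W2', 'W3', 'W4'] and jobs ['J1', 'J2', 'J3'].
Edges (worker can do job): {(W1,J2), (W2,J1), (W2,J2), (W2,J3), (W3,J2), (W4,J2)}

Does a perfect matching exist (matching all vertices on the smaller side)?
No, maximum matching has size 2 < 3

Maximum matching has size 2, need 3 for perfect matching.
Unmatched workers: ['W3', 'W1']
Unmatched jobs: ['J1']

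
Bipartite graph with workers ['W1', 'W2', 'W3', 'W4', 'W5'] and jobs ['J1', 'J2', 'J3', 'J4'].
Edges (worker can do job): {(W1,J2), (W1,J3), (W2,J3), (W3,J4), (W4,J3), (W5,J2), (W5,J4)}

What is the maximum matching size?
Maximum matching size = 3

Maximum matching: {(W3,J4), (W4,J3), (W5,J2)}
Size: 3

This assigns 3 workers to 3 distinct jobs.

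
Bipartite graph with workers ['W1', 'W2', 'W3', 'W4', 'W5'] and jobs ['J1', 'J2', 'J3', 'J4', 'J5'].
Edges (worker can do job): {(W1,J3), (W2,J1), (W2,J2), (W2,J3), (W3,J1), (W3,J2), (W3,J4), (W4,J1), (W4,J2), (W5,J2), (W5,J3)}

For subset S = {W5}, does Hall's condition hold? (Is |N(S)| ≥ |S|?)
Yes: |N(S)| = 2, |S| = 1

Subset S = {W5}
Neighbors N(S) = {J2, J3}

|N(S)| = 2, |S| = 1
Hall's condition: |N(S)| ≥ |S| is satisfied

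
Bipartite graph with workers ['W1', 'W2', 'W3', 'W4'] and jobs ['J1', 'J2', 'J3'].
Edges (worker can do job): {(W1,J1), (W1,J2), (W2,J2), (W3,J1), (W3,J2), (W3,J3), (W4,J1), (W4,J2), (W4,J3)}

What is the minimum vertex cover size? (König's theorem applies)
Minimum vertex cover size = 3

By König's theorem: in bipartite graphs,
min vertex cover = max matching = 3

Maximum matching has size 3, so minimum vertex cover also has size 3.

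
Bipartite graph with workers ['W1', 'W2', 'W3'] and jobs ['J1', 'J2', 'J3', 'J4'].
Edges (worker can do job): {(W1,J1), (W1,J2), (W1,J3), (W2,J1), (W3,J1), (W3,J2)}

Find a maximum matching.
Matching: {(W1,J3), (W2,J1), (W3,J2)}

Maximum matching (size 3):
  W1 → J3
  W2 → J1
  W3 → J2

Each worker is assigned to at most one job, and each job to at most one worker.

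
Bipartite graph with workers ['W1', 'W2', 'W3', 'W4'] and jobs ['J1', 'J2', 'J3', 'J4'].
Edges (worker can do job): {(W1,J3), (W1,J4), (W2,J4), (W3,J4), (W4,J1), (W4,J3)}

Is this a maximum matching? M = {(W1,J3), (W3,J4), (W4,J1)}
Yes, size 3 is maximum

Proposed matching has size 3.
Maximum matching size for this graph: 3.

This is a maximum matching.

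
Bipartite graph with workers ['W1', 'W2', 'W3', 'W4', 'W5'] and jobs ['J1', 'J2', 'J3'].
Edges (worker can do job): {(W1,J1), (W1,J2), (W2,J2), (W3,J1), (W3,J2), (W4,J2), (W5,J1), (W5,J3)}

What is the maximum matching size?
Maximum matching size = 3

Maximum matching: {(W3,J1), (W4,J2), (W5,J3)}
Size: 3

This assigns 3 workers to 3 distinct jobs.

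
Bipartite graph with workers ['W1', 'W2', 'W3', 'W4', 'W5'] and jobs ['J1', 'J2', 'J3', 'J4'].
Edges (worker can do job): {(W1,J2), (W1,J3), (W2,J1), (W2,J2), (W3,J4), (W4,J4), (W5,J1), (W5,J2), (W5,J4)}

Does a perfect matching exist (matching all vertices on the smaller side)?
Yes, perfect matching exists (size 4)

Perfect matching: {(W1,J3), (W2,J1), (W3,J4), (W5,J2)}
All 4 vertices on the smaller side are matched.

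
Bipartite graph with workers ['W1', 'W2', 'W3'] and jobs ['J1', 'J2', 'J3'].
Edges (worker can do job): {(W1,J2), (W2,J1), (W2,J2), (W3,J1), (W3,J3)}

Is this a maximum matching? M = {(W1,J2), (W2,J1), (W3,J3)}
Yes, size 3 is maximum

Proposed matching has size 3.
Maximum matching size for this graph: 3.

This is a maximum matching.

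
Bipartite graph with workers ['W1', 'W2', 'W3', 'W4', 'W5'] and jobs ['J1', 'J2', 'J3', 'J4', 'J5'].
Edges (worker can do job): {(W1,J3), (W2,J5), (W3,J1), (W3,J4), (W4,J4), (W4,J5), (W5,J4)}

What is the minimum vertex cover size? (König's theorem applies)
Minimum vertex cover size = 4

By König's theorem: in bipartite graphs,
min vertex cover = max matching = 4

Maximum matching has size 4, so minimum vertex cover also has size 4.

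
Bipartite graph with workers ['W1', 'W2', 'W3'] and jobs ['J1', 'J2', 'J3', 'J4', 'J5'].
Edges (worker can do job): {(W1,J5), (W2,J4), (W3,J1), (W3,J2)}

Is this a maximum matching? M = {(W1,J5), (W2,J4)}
No, size 2 is not maximum

Proposed matching has size 2.
Maximum matching size for this graph: 3.

This is NOT maximum - can be improved to size 3.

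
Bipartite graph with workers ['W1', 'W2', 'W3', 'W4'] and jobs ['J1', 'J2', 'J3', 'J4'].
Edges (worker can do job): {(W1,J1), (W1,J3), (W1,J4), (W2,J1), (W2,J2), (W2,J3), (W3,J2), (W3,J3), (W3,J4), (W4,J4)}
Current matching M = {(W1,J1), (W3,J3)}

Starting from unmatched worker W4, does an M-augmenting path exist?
Yes: W4 → J4

An M-augmenting path alternates non-matching / matching edges, starting and ending at unmatched vertices.
Path: W4 → J4
(J4 is unmatched in M, so the path is augmenting.)
Flipping edges along this path would increase |M| from 2 to 3.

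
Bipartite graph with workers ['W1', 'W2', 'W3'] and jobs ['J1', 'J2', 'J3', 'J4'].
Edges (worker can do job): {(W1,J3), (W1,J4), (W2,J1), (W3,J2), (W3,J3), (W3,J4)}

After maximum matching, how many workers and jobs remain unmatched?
Unmatched: 0 workers, 1 jobs

Maximum matching size: 3
Workers: 3 total, 3 matched, 0 unmatched
Jobs: 4 total, 3 matched, 1 unmatched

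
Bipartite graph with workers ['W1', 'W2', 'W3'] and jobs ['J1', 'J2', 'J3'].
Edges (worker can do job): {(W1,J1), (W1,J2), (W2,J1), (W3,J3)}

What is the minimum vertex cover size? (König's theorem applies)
Minimum vertex cover size = 3

By König's theorem: in bipartite graphs,
min vertex cover = max matching = 3

Maximum matching has size 3, so minimum vertex cover also has size 3.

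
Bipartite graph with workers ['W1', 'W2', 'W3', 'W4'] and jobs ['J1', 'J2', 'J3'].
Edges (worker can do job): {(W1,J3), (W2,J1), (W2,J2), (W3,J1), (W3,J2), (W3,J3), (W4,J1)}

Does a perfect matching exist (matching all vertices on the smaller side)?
Yes, perfect matching exists (size 3)

Perfect matching: {(W1,J3), (W3,J2), (W4,J1)}
All 3 vertices on the smaller side are matched.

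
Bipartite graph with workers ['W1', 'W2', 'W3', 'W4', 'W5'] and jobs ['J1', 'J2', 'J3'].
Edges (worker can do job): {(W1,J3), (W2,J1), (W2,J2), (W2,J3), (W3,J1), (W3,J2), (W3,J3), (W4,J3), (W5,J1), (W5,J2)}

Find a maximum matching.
Matching: {(W2,J1), (W3,J3), (W5,J2)}

Maximum matching (size 3):
  W2 → J1
  W3 → J3
  W5 → J2

Each worker is assigned to at most one job, and each job to at most one worker.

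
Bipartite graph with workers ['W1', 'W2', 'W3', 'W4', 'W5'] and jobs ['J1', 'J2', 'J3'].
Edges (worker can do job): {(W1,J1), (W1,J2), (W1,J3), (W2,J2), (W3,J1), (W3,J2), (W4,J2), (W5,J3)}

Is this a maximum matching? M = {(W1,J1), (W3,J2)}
No, size 2 is not maximum

Proposed matching has size 2.
Maximum matching size for this graph: 3.

This is NOT maximum - can be improved to size 3.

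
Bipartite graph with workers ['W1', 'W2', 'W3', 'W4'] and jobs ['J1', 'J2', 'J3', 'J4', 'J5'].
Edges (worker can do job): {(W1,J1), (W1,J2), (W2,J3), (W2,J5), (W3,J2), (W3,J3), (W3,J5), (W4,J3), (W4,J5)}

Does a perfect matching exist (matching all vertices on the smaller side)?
Yes, perfect matching exists (size 4)

Perfect matching: {(W1,J1), (W2,J5), (W3,J2), (W4,J3)}
All 4 vertices on the smaller side are matched.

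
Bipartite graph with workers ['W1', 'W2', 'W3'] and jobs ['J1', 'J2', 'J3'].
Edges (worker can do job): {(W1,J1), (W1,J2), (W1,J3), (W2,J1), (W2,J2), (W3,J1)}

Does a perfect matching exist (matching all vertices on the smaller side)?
Yes, perfect matching exists (size 3)

Perfect matching: {(W1,J3), (W2,J2), (W3,J1)}
All 3 vertices on the smaller side are matched.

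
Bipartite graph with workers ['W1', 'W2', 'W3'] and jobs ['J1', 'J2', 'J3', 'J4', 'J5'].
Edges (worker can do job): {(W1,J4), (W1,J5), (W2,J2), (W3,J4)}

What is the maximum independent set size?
Maximum independent set = 5

By König's theorem:
- Min vertex cover = Max matching = 3
- Max independent set = Total vertices - Min vertex cover
- Max independent set = 8 - 3 = 5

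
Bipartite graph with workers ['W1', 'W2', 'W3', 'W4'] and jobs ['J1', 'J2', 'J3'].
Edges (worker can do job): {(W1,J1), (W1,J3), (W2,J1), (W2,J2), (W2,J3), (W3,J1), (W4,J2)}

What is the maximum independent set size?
Maximum independent set = 4

By König's theorem:
- Min vertex cover = Max matching = 3
- Max independent set = Total vertices - Min vertex cover
- Max independent set = 7 - 3 = 4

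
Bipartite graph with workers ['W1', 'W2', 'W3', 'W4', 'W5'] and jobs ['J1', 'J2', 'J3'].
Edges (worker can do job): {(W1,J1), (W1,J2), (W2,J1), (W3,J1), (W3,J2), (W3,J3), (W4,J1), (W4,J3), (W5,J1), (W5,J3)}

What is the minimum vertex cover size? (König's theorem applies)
Minimum vertex cover size = 3

By König's theorem: in bipartite graphs,
min vertex cover = max matching = 3

Maximum matching has size 3, so minimum vertex cover also has size 3.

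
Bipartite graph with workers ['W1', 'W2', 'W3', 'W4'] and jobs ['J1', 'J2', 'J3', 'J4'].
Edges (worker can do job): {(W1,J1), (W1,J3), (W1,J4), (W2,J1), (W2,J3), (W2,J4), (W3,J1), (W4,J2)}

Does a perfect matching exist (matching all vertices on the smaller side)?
Yes, perfect matching exists (size 4)

Perfect matching: {(W1,J3), (W2,J4), (W3,J1), (W4,J2)}
All 4 vertices on the smaller side are matched.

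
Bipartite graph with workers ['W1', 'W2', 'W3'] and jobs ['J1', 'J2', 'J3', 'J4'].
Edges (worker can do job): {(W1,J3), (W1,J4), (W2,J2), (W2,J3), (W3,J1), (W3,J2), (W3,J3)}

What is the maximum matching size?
Maximum matching size = 3

Maximum matching: {(W1,J3), (W2,J2), (W3,J1)}
Size: 3

This assigns 3 workers to 3 distinct jobs.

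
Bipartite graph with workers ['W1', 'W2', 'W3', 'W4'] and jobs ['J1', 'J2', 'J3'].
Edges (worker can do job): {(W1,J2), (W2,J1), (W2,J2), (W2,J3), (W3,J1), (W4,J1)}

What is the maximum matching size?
Maximum matching size = 3

Maximum matching: {(W1,J2), (W2,J3), (W4,J1)}
Size: 3

This assigns 3 workers to 3 distinct jobs.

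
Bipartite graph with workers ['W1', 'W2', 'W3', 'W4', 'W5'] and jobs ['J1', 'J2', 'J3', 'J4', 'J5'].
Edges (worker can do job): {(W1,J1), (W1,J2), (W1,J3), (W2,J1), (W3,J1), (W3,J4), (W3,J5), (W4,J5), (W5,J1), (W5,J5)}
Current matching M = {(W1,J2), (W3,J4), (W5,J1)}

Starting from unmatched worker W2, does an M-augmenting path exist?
Yes: W2 → J1 → W5 → J5

An M-augmenting path alternates non-matching / matching edges, starting and ending at unmatched vertices.
Path: W2 → J1 → W5 → J5
(J5 is unmatched in M, so the path is augmenting.)
Flipping edges along this path would increase |M| from 3 to 4.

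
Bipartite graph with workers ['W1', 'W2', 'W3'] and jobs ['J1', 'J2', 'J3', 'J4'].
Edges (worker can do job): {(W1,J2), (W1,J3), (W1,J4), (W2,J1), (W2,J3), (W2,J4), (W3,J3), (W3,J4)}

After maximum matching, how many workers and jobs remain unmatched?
Unmatched: 0 workers, 1 jobs

Maximum matching size: 3
Workers: 3 total, 3 matched, 0 unmatched
Jobs: 4 total, 3 matched, 1 unmatched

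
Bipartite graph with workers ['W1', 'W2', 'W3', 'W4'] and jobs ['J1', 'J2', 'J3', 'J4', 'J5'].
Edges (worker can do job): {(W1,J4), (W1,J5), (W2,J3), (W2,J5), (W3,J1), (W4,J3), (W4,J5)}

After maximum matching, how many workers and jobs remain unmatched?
Unmatched: 0 workers, 1 jobs

Maximum matching size: 4
Workers: 4 total, 4 matched, 0 unmatched
Jobs: 5 total, 4 matched, 1 unmatched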